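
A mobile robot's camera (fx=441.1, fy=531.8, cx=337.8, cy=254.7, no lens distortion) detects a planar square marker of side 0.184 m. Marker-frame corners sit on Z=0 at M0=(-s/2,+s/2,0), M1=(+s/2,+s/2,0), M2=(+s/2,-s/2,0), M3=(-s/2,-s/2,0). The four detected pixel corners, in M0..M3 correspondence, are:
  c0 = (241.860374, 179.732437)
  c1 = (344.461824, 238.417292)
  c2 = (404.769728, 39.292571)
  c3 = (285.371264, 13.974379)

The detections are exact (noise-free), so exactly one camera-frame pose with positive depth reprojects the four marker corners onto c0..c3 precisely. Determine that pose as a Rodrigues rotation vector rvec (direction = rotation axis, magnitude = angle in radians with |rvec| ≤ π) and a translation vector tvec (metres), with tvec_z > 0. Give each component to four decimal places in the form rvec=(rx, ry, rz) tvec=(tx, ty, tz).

Intrinsics K: fx=441.1, fy=531.8, cx=337.8, cy=254.7
Marker side s = 0.184 m; corners in marker frame (Z=0):
  M0 = (-0.0920, +0.0920, 0)
  M1 = (+0.0920, +0.0920, 0)
  M2 = (+0.0920, -0.0920, 0)
  M3 = (-0.0920, -0.0920, 0)
Detected image corners:
  c0 = (241.860374, 179.732437) px
  c1 = (344.461824, 238.417292) px
  c2 = (404.769728, 39.292571) px
  c3 = (285.371264, 13.974379) px
Planar DLT: solve 8×8 A·h = b for H (H[2,2]=1):
  H  [+260.99758 -174.61057 +312.89026]
  H  [+105.05994 +1020.66469 +118.49944]
  H  [-1.06829 +0.32283 +1.00000]
B = K⁻¹H; ‖b₁‖=1.905716, ‖b₂‖=1.905716; λ = 2/(‖b₁‖+‖b₂‖) = 0.524737, sign → tz>0 ⇒ λ=+0.524737
r₁ = λ·B[:,0] = (+0.73978,+0.37214,-0.56057); r₂ = λ·B[:,1] = (-0.33745,+0.92598,+0.16940)
r₃ = r₁×r₂ = (+0.58212,+0.06384,+0.81060); SVD([r₁ r₂ r₃]) → R = UVᵀ:
  R  [+0.73978 -0.33745 +0.58212]
  R  [+0.37214 +0.92598 +0.06384]
  R  [-0.56057 +0.16940 +0.81060]
t = (-0.02963, -0.13439, +0.52474) m
tr R = 2.476349; θ = arccos((tr R − 1)/2) = 0.740436 rad = 42.424°
axis k = ((R−Rᵀ)₃₂, (R−Rᵀ)₁₃, (R−Rᵀ)₂₁) / (2 sinθ) = (+0.078235, +0.846924, +0.525927)
rvec = θ·k = (+0.057928, +0.627093, +0.389415)

rvec=(0.0579, 0.6271, 0.3894) tvec=(-0.0296, -0.1344, 0.5247)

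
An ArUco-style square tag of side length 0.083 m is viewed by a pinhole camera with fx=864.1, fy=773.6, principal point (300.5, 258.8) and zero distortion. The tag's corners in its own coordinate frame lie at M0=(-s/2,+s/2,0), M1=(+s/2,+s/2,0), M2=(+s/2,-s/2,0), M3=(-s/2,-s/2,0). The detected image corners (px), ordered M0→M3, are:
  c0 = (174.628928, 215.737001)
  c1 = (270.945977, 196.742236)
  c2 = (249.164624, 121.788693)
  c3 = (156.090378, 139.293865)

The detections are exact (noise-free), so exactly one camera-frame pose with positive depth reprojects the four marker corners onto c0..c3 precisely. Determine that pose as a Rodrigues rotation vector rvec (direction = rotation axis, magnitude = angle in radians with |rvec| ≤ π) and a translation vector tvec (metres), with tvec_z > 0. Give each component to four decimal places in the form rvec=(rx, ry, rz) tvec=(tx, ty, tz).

Intrinsics K: fx=864.1, fy=773.6, cx=300.5, cy=258.8
Marker side s = 0.083 m; corners in marker frame (Z=0):
  M0 = (-0.0415, +0.0415, 0)
  M1 = (+0.0415, +0.0415, 0)
  M2 = (+0.0415, -0.0415, 0)
  M3 = (-0.0415, -0.0415, 0)
Detected image corners:
  c0 = (174.628928, 215.737001) px
  c1 = (270.945977, 196.742236) px
  c2 = (249.164624, 121.788693) px
  c3 = (156.090378, 139.293865) px
Planar DLT: solve 8×8 A·h = b for H (H[2,2]=1):
  H  [+1168.39712 +149.30988 +212.78043]
  H  [-197.67331 +837.81170 +167.64905]
  H  [+0.13090 -0.44045 +1.00000]
B = K⁻¹H; ‖b₁‖=1.346854, ‖b₂‖=1.346854; λ = 2/(‖b₁‖+‖b₂‖) = 0.742471, sign → tz>0 ⇒ λ=+0.742471
r₁ = λ·B[:,0] = (+0.97014,-0.22223,+0.09719); r₂ = λ·B[:,1] = (+0.24202,+0.91350,-0.32702)
r₃ = r₁×r₂ = (-0.01611,+0.34078,+0.94001); SVD([r₁ r₂ r₃]) → R = UVᵀ:
  R  [+0.97014 +0.24202 -0.01611]
  R  [-0.22223 +0.91350 +0.34078]
  R  [+0.09719 -0.32702 +0.94001]
t = (-0.07537, -0.08748, +0.74247) m
tr R = 2.823645; θ = arccos((tr R − 1)/2) = 0.423096 rad = 24.242°
axis k = ((R−Rᵀ)₃₂, (R−Rᵀ)₁₃, (R−Rᵀ)₂₁) / (2 sinθ) = (-0.813229, -0.137965, -0.565353)
rvec = θ·k = (-0.344074, -0.058373, -0.239198)

rvec=(-0.3441, -0.0584, -0.2392) tvec=(-0.0754, -0.0875, 0.7425)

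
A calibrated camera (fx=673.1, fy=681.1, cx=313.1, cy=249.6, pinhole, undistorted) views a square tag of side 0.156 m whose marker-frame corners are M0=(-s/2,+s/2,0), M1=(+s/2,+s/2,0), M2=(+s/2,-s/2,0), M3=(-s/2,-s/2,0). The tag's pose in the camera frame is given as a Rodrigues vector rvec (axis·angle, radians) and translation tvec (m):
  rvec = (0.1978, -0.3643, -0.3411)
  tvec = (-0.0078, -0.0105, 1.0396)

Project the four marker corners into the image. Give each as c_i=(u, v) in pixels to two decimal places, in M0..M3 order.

c0=(278.15, 308.64) c1=(364.86, 270.65) c2=(337.66, 177.45) c3=(246.23, 212.32)

Intrinsics K: fx=673.1, fy=681.1, cx=313.1, cy=249.6
Marker side s = 0.156 m; corners in marker frame (Z=0):
  M0 = (-0.0780, +0.0780, 0)
  M1 = (+0.0780, +0.0780, 0)
  M2 = (+0.0780, -0.0780, 0)
  M3 = (-0.0780, -0.0780, 0)
rvec = (0.1978, -0.3643, -0.3411), |rvec| = θ = 0.53683 rad = 30.758°
Rodrigues: sinθ=0.51142, 1−cosθ=0.14067; R = I + sinθ·[k]× + (1−cosθ)·[k]×²:
    [+0.87843 +0.28978 -0.37998]
    [-0.36012 +0.92411 -0.12778]
    [+0.31412 +0.24909 +0.91612]
t = (-0.0078, -0.0105, 1.0396) m
M0: Pc = R·M0+t = (-0.05371, +0.08967, +1.03453); u = 673.1·(-0.05371)/1.03453 + 313.1 = 278.1512, v = 681.1·(+0.08967)/1.03453 + 249.6 = 308.6361
M1: Pc = R·M1+t = (+0.08332, +0.03349, +1.08353); u = 673.1·(+0.08332)/1.08353 + 313.1 = 364.8594, v = 681.1·(+0.03349)/1.08353 + 249.6 = 270.6523
M2: Pc = R·M2+t = (+0.03811, -0.11067, +1.04467); u = 673.1·(+0.03811)/1.04467 + 313.1 = 337.6580, v = 681.1·(-0.11067)/1.04467 + 249.6 = 177.4457
M3: Pc = R·M3+t = (-0.09892, -0.05449, +0.99567); u = 673.1·(-0.09892)/0.99567 + 313.1 = 246.2272, v = 681.1·(-0.05449)/0.99567 + 249.6 = 212.3247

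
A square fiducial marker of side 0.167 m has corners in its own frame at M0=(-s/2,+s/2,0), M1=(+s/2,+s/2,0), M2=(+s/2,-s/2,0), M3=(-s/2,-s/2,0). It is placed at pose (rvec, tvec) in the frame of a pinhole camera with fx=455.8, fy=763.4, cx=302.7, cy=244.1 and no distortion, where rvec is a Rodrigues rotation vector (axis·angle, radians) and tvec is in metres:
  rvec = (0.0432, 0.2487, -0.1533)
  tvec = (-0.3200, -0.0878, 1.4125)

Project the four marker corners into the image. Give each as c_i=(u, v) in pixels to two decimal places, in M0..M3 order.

Intrinsics K: fx=455.8, fy=763.4, cx=302.7, cy=244.1
Marker side s = 0.167 m; corners in marker frame (Z=0):
  M0 = (-0.0835, +0.0835, 0)
  M1 = (+0.0835, +0.0835, 0)
  M2 = (+0.0835, -0.0835, 0)
  M3 = (-0.0835, -0.0835, 0)
rvec = (0.0432, 0.2487, -0.1533), |rvec| = θ = 0.29533 rad = 16.921°
Rodrigues: sinθ=0.29105, 1−cosθ=0.04329; R = I + sinθ·[k]× + (1−cosθ)·[k]×²:
    [+0.95763 +0.15641 +0.24181]
    [-0.14575 +0.98741 -0.06150]
    [-0.24839 +0.02365 +0.96837]
t = (-0.3200, -0.0878, 1.4125) m
M0: Pc = R·M0+t = (-0.38690, +0.00682, +1.43522); u = 455.8·(-0.38690)/1.43522 + 302.7 = 179.8266, v = 763.4·(+0.00682)/1.43522 + 244.1 = 247.7268
M1: Pc = R·M1+t = (-0.22698, -0.01752, +1.39373); u = 455.8·(-0.22698)/1.39373 + 302.7 = 228.4705, v = 763.4·(-0.01752)/1.39373 + 244.1 = 234.5029
M2: Pc = R·M2+t = (-0.25310, -0.18242, +1.38978); u = 455.8·(-0.25310)/1.38978 + 302.7 = 219.6928, v = 763.4·(-0.18242)/1.38978 + 244.1 = 143.8986
M3: Pc = R·M3+t = (-0.41302, -0.15808, +1.43127); u = 455.8·(-0.41302)/1.43127 + 302.7 = 171.1690, v = 763.4·(-0.15808)/1.43127 + 244.1 = 159.7850

c0=(179.83, 247.73) c1=(228.47, 234.50) c2=(219.69, 143.90) c3=(171.17, 159.78)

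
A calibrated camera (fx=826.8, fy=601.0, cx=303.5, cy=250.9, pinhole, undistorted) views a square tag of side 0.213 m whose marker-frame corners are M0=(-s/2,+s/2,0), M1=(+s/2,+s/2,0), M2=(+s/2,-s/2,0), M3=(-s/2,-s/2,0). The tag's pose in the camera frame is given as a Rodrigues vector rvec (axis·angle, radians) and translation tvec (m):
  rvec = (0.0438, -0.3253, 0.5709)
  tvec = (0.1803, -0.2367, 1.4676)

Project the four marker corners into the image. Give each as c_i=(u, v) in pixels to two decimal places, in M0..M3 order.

c0=(325.92, 165.60) c1=(418.13, 214.23) c2=(480.17, 142.93) c3=(391.51, 91.34)

Intrinsics K: fx=826.8, fy=601.0, cx=303.5, cy=250.9
Marker side s = 0.213 m; corners in marker frame (Z=0):
  M0 = (-0.1065, +0.1065, 0)
  M1 = (+0.1065, +0.1065, 0)
  M2 = (+0.1065, -0.1065, 0)
  M3 = (-0.1065, -0.1065, 0)
rvec = (0.0438, -0.3253, 0.5709), |rvec| = θ = 0.65853 rad = 37.731°
Rodrigues: sinθ=0.61196, 1−cosθ=0.20911; R = I + sinθ·[k]× + (1−cosθ)·[k]×²:
    [+0.79182 -0.53739 -0.29024]
    [+0.52365 +0.84192 -0.13025]
    [+0.31435 -0.04885 +0.94805]
t = (0.1803, -0.2367, 1.4676) m
M0: Pc = R·M0+t = (+0.03874, -0.20280, +1.42892); u = 826.8·(+0.03874)/1.42892 + 303.5 = 325.9153, v = 601.0·(-0.20280)/1.42892 + 250.9 = 165.6008
M1: Pc = R·M1+t = (+0.20740, -0.09127, +1.49588); u = 826.8·(+0.20740)/1.49588 + 303.5 = 418.1319, v = 601.0·(-0.09127)/1.49588 + 250.9 = 214.2316
M2: Pc = R·M2+t = (+0.32186, -0.27060, +1.50628); u = 826.8·(+0.32186)/1.50628 + 303.5 = 480.1699, v = 601.0·(-0.27060)/1.50628 + 250.9 = 142.9336
M3: Pc = R·M3+t = (+0.15320, -0.38213, +1.43932); u = 826.8·(+0.15320)/1.43932 + 303.5 = 391.5059, v = 601.0·(-0.38213)/1.43932 + 250.9 = 91.3376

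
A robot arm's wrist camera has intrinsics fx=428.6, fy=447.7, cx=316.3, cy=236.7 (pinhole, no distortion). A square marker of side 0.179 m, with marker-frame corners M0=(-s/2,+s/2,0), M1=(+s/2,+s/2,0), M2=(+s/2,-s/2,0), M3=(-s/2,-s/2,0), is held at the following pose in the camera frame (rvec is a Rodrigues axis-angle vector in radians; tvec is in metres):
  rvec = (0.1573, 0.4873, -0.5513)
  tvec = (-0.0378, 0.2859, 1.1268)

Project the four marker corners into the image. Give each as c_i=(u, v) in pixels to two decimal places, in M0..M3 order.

Intrinsics K: fx=428.6, fy=447.7, cx=316.3, cy=236.7
Marker side s = 0.179 m; corners in marker frame (Z=0):
  M0 = (-0.0895, +0.0895, 0)
  M1 = (+0.0895, +0.0895, 0)
  M2 = (+0.0895, -0.0895, 0)
  M3 = (-0.0895, -0.0895, 0)
rvec = (0.1573, 0.4873, -0.5513), |rvec| = θ = 0.75242 rad = 43.111°
Rodrigues: sinθ=0.68341, 1−cosθ=0.26996; R = I + sinθ·[k]× + (1−cosθ)·[k]×²:
    [+0.74184 +0.53729 +0.40125]
    [-0.46418 +0.84327 -0.27098]
    [-0.48396 +0.01477 +0.87497]
t = (-0.0378, 0.2859, 1.1268) m
M0: Pc = R·M0+t = (-0.05611, +0.40292, +1.17144); u = 428.6·(-0.05611)/1.17144 + 316.3 = 295.7717, v = 447.7·(+0.40292)/1.17144 + 236.7 = 390.6871
M1: Pc = R·M1+t = (+0.07668, +0.31983, +1.08481); u = 428.6·(+0.07668)/1.08481 + 316.3 = 346.5963, v = 447.7·(+0.31983)/1.08481 + 236.7 = 368.6932
M2: Pc = R·M2+t = (-0.01949, +0.16888, +1.08216); u = 428.6·(-0.01949)/1.08216 + 316.3 = 308.5797, v = 447.7·(+0.16888)/1.08216 + 236.7 = 306.5682
M3: Pc = R·M3+t = (-0.15228, +0.25197, +1.16879); u = 428.6·(-0.15228)/1.16879 + 316.3 = 260.4579, v = 447.7·(+0.25197)/1.16879 + 236.7 = 333.2164

c0=(295.77, 390.69) c1=(346.60, 368.69) c2=(308.58, 306.57) c3=(260.46, 333.22)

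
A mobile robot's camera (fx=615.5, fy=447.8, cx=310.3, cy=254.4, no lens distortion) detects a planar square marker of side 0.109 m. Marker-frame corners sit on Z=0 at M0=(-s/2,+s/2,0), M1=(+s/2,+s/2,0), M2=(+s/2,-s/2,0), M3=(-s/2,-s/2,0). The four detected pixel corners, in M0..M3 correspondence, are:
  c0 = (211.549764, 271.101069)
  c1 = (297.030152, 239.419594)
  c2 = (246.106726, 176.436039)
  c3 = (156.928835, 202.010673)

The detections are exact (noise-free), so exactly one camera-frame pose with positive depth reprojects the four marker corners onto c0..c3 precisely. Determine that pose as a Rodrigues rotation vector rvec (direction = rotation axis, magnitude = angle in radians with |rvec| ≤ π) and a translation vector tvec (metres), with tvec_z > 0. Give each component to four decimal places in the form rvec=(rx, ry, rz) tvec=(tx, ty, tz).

rvec=(-0.2021, -0.5075, -0.5019) tvec=(-0.0830, -0.0467, 0.6338)

Intrinsics K: fx=615.5, fy=447.8, cx=310.3, cy=254.4
Marker side s = 0.109 m; corners in marker frame (Z=0):
  M0 = (-0.0545, +0.0545, 0)
  M1 = (+0.0545, +0.0545, 0)
  M2 = (+0.0545, -0.0545, 0)
  M3 = (-0.0545, -0.0545, 0)
Detected image corners:
  c0 = (211.549764, 271.101069) px
  c1 = (297.030152, 239.419594) px
  c2 = (246.106726, 176.436039) px
  c3 = (156.928835, 202.010673) px
Planar DLT: solve 8×8 A·h = b for H (H[2,2]=1):
  H  [+984.90336 +460.96596 +229.67969]
  H  [-83.42684 +582.73348 +221.43612]
  H  [+0.80572 -0.09845 +1.00000]
B = K⁻¹H; ‖b₁‖=1.577829, ‖b₂‖=1.577829; λ = 2/(‖b₁‖+‖b₂‖) = 0.633782, sign → tz>0 ⇒ λ=+0.633782
r₁ = λ·B[:,0] = (+0.75672,-0.40818,+0.51065); r₂ = λ·B[:,1] = (+0.50612,+0.86021,-0.06240)
r₃ = r₁×r₂ = (-0.41380,+0.30567,+0.85752); SVD([r₁ r₂ r₃]) → R = UVᵀ:
  R  [+0.75672 +0.50612 -0.41380]
  R  [-0.40818 +0.86021 +0.30567]
  R  [+0.51065 -0.06240 +0.85752]
t = (-0.08302, -0.04665, +0.63378) m
tr R = 2.474441; θ = arccos((tr R − 1)/2) = 0.741849 rad = 42.505°
axis k = ((R−Rᵀ)₃₂, (R−Rᵀ)₁₃, (R−Rᵀ)₂₁) / (2 sinθ) = (-0.272377, -0.684118, -0.676605)
rvec = θ·k = (-0.202063, -0.507512, -0.501939)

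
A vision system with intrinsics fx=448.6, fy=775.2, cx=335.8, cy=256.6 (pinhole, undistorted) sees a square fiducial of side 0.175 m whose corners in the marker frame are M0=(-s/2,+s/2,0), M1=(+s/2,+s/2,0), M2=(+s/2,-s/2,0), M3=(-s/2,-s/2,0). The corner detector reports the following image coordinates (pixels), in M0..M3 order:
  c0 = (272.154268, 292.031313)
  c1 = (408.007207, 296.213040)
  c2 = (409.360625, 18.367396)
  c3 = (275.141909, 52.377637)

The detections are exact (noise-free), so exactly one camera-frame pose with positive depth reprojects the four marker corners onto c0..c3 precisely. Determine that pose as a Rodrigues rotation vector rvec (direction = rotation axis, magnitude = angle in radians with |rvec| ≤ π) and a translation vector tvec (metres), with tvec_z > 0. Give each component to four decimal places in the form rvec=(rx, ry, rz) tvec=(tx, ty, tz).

rvec=(-0.0462, 0.4605, 0.0051) tvec=(0.0004, -0.0623, 0.5239)

Intrinsics K: fx=448.6, fy=775.2, cx=335.8, cy=256.6
Marker side s = 0.175 m; corners in marker frame (Z=0):
  M0 = (-0.0875, +0.0875, 0)
  M1 = (+0.0875, +0.0875, 0)
  M2 = (+0.0875, -0.0875, 0)
  M3 = (-0.0875, -0.0875, 0)
Detected image corners:
  c0 = (272.154268, 292.031313) px
  c1 = (408.007207, 296.213040) px
  c2 = (409.360625, 18.367396) px
  c3 = (275.141909, 52.377637) px
Planar DLT: solve 8×8 A·h = b for H (H[2,2]=1):
  H  [+482.21840 -40.99437 +336.16278]
  H  [-225.75546 +1456.83149 +164.36361]
  H  [-0.84821 -0.08279 +1.00000]
B = K⁻¹H; ‖b₁‖=1.908725, ‖b₂‖=1.908725; λ = 2/(‖b₁‖+‖b₂‖) = 0.523910, sign → tz>0 ⇒ λ=+0.523910
r₁ = λ·B[:,0] = (+0.89582,-0.00548,-0.44439); r₂ = λ·B[:,1] = (-0.01541,+0.99894,-0.04337)
r₃ = r₁×r₂ = (+0.44415,+0.04570,+0.89478); SVD([r₁ r₂ r₃]) → R = UVᵀ:
  R  [+0.89582 -0.01541 +0.44415]
  R  [-0.00548 +0.99894 +0.04570]
  R  [-0.44439 -0.04337 +0.89478]
t = (+0.00042, -0.06234, +0.52391) m
tr R = 2.789543; θ = arccos((tr R − 1)/2) = 0.462877 rad = 26.521°
axis k = ((R−Rᵀ)₃₂, (R−Rᵀ)₁₃, (R−Rᵀ)₂₁) / (2 sinθ) = (-0.099744, +0.994951, +0.011121)
rvec = θ·k = (-0.046169, +0.460540, +0.005148)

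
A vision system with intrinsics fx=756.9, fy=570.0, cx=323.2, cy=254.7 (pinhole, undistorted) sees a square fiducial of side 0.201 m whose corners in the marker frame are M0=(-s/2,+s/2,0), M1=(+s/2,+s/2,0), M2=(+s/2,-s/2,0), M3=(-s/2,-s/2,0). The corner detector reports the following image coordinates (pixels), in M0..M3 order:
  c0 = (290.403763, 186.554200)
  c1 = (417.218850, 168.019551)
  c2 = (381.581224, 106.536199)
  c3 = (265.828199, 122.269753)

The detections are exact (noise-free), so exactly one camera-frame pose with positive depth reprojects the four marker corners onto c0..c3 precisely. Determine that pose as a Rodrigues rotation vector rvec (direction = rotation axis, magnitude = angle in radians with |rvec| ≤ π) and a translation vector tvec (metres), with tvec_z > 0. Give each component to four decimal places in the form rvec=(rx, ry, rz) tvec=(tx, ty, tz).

rvec=(-0.6336, -0.0439, -0.2340) tvec=(0.0248, -0.2364, 1.2200)

Intrinsics K: fx=756.9, fy=570.0, cx=323.2, cy=254.7
Marker side s = 0.201 m; corners in marker frame (Z=0):
  M0 = (-0.1005, +0.1005, 0)
  M1 = (+0.1005, +0.1005, 0)
  M2 = (+0.1005, -0.1005, 0)
  M3 = (-0.1005, -0.1005, 0)
Detected image corners:
  c0 = (290.403763, 186.554200) px
  c1 = (417.218850, 168.019551) px
  c2 = (381.581224, 106.536199) px
  c3 = (265.828199, 122.269753) px
Planar DLT: solve 8×8 A·h = b for H (H[2,2]=1):
  H  [+633.17152 -11.39716 +338.59632]
  H  [-71.52710 +243.28862 +144.26006]
  H  [+0.09177 -0.47655 +1.00000]
B = K⁻¹H; ‖b₁‖=0.819698, ‖b₂‖=0.819698; λ = 2/(‖b₁‖+‖b₂‖) = 1.219962, sign → tz>0 ⇒ λ=+1.219962
r₁ = λ·B[:,0] = (+0.97273,-0.20311,+0.11195); r₂ = λ·B[:,1] = (+0.22988,+0.78049,-0.58137)
r₃ = r₁×r₂ = (+0.03071,+0.59126,+0.80590); SVD([r₁ r₂ r₃]) → R = UVᵀ:
  R  [+0.97273 +0.22988 +0.03071]
  R  [-0.20311 +0.78049 +0.59126]
  R  [+0.11195 -0.58137 +0.80590]
t = (+0.02482, -0.23637, +1.21996) m
tr R = 2.559122; θ = arccos((tr R − 1)/2) = 0.676832 rad = 38.780°
axis k = ((R−Rᵀ)₃₂, (R−Rᵀ)₁₃, (R−Rᵀ)₂₁) / (2 sinθ) = (-0.936116, -0.064856, -0.345659)
rvec = θ·k = (-0.633593, -0.043896, -0.233953)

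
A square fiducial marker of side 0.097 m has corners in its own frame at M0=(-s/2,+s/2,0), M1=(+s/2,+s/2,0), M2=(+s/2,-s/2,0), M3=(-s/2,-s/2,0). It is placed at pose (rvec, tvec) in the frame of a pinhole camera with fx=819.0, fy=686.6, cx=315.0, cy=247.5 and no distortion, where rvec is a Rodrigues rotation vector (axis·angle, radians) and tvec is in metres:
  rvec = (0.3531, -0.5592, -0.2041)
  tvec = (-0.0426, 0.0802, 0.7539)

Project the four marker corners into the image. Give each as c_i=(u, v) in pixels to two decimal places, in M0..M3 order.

Intrinsics K: fx=819.0, fy=686.6, cx=315.0, cy=247.5
Marker side s = 0.097 m; corners in marker frame (Z=0):
  M0 = (-0.0485, +0.0485, 0)
  M1 = (+0.0485, +0.0485, 0)
  M2 = (+0.0485, -0.0485, 0)
  M3 = (-0.0485, -0.0485, 0)
rvec = (0.3531, -0.5592, -0.2041), |rvec| = θ = 0.69213 rad = 39.656°
Rodrigues: sinθ=0.63818, 1−cosθ=0.23011; R = I + sinθ·[k]× + (1−cosθ)·[k]×²:
    [+0.82978 +0.09334 -0.55023]
    [-0.28304 +0.92010 -0.27075]
    [+0.48099 +0.38040 +0.78990]
t = (-0.0426, 0.0802, 0.7539) m
M0: Pc = R·M0+t = (-0.07832, +0.13855, +0.74902); u = 819.0·(-0.07832)/0.74902 + 315.0 = 229.3658, v = 686.6·(+0.13855)/0.74902 + 247.5 = 374.5056
M1: Pc = R·M1+t = (+0.00217, +0.11110, +0.79568); u = 819.0·(+0.00217)/0.79568 + 315.0 = 317.2351, v = 686.6·(+0.11110)/0.79568 + 247.5 = 343.3674
M2: Pc = R·M2+t = (-0.00688, +0.02185, +0.75878); u = 819.0·(-0.00688)/0.75878 + 315.0 = 307.5710, v = 686.6·(+0.02185)/0.75878 + 247.5 = 267.2695
M3: Pc = R·M3+t = (-0.08737, +0.04930, +0.71212); u = 819.0·(-0.08737)/0.71212 + 315.0 = 214.5156, v = 686.6·(+0.04930)/0.71212 + 247.5 = 295.0355

c0=(229.37, 374.51) c1=(317.24, 343.37) c2=(307.57, 267.27) c3=(214.52, 295.04)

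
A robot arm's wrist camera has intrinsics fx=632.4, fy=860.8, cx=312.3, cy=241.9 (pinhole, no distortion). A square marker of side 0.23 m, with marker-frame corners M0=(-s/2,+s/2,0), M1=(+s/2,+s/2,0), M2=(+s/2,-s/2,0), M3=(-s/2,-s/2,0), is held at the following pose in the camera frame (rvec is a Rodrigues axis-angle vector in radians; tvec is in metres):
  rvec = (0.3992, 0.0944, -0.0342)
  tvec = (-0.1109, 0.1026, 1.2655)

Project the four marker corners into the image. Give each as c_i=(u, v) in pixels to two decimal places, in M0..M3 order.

Intrinsics K: fx=632.4, fy=860.8, cx=312.3, cy=241.9
Marker side s = 0.23 m; corners in marker frame (Z=0):
  M0 = (-0.1150, +0.1150, 0)
  M1 = (+0.1150, +0.1150, 0)
  M2 = (+0.1150, -0.1150, 0)
  M3 = (-0.1150, -0.1150, 0)
rvec = (0.3992, 0.0944, -0.0342), |rvec| = θ = 0.41163 rad = 23.585°
Rodrigues: sinθ=0.40011, 1−cosθ=0.08353; R = I + sinθ·[k]× + (1−cosθ)·[k]×²:
    [+0.99503 +0.05182 +0.08503]
    [-0.01466 +0.92086 -0.38961]
    [-0.09849 +0.38643 +0.91705]
t = (-0.1109, 0.1026, 1.2655) m
M0: Pc = R·M0+t = (-0.21937, +0.21019, +1.32127); u = 632.4·(-0.21937)/1.32127 + 312.3 = 207.3029, v = 860.8·(+0.21019)/1.32127 + 241.9 = 378.8352
M1: Pc = R·M1+t = (+0.00949, +0.20681, +1.29861); u = 632.4·(+0.00949)/1.29861 + 312.3 = 316.9204, v = 860.8·(+0.20681)/1.29861 + 241.9 = 378.9880
M2: Pc = R·M2+t = (-0.00243, -0.00499, +1.20973); u = 632.4·(-0.00243)/1.20973 + 312.3 = 311.0293, v = 860.8·(-0.00499)/1.20973 + 241.9 = 238.3525
M3: Pc = R·M3+t = (-0.23129, -0.00161, +1.23239); u = 632.4·(-0.23129)/1.23239 + 312.3 = 193.6145, v = 860.8·(-0.00161)/1.23239 + 241.9 = 240.7736

c0=(207.30, 378.84) c1=(316.92, 378.99) c2=(311.03, 238.35) c3=(193.61, 240.77)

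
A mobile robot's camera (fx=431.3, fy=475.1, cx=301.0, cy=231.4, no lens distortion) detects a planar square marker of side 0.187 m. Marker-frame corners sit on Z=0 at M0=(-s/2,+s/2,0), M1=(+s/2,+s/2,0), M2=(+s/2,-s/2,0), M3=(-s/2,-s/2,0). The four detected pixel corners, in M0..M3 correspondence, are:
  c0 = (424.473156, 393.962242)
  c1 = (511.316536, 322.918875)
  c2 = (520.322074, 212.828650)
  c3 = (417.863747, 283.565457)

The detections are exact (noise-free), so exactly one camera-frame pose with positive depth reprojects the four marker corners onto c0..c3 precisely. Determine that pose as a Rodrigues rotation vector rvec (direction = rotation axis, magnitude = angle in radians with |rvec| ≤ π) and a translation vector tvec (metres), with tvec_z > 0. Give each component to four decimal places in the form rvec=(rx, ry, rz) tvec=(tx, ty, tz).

Intrinsics K: fx=431.3, fy=475.1, cx=301.0, cy=231.4
Marker side s = 0.187 m; corners in marker frame (Z=0):
  M0 = (-0.0935, +0.0935, 0)
  M1 = (+0.0935, +0.0935, 0)
  M2 = (+0.0935, -0.0935, 0)
  M3 = (-0.0935, -0.0935, 0)
Detected image corners:
  c0 = (424.473156, 393.962242) px
  c1 = (511.316536, 322.918875) px
  c2 = (520.322074, 212.828650) px
  c3 = (417.863747, 283.565457) px
Planar DLT: solve 8×8 A·h = b for H (H[2,2]=1):
  H  [+777.65911 +408.09484 +471.04122]
  H  [-201.12964 +859.33829 +305.95874]
  H  [+0.58694 +0.88964 +1.00000]
B = K⁻¹H; ‖b₁‖=1.670076, ‖b₂‖=1.670076; λ = 2/(‖b₁‖+‖b₂‖) = 0.598775, sign → tz>0 ⇒ λ=+0.598775
r₁ = λ·B[:,0] = (+0.83436,-0.42466,+0.35144); r₂ = λ·B[:,1] = (+0.19480,+0.82358,+0.53270)
r₃ = r₁×r₂ = (-0.51566,-0.37600,+0.76988); SVD([r₁ r₂ r₃]) → R = UVᵀ:
  R  [+0.83436 +0.19480 -0.51566]
  R  [-0.42466 +0.82358 -0.37600]
  R  [+0.35144 +0.53270 +0.76988]
t = (+0.23607, +0.09397, +0.59878) m
tr R = 2.427823; θ = arccos((tr R − 1)/2) = 0.775728 rad = 44.446°
axis k = ((R−Rᵀ)₃₂, (R−Rᵀ)₁₃, (R−Rᵀ)₂₁) / (2 sinθ) = (+0.648850, -0.619151, -0.442319)
rvec = θ·k = (+0.503331, -0.480293, -0.343119)

rvec=(0.5033, -0.4803, -0.3431) tvec=(0.2361, 0.0940, 0.5988)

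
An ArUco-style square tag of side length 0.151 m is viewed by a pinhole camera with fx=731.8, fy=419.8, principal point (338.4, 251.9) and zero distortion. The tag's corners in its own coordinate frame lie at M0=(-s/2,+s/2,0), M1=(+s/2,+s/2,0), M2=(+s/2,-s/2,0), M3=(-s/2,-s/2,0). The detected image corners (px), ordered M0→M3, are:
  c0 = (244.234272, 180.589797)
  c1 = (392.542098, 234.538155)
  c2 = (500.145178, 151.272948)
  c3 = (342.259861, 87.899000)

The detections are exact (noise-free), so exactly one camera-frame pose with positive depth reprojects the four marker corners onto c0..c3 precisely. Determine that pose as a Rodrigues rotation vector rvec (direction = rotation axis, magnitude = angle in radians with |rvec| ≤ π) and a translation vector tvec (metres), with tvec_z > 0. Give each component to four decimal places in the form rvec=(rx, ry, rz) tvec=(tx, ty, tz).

Intrinsics K: fx=731.8, fy=419.8, cx=338.4, cy=251.9
Marker side s = 0.151 m; corners in marker frame (Z=0):
  M0 = (-0.0755, +0.0755, 0)
  M1 = (+0.0755, +0.0755, 0)
  M2 = (+0.0755, -0.0755, 0)
  M3 = (-0.0755, -0.0755, 0)
Detected image corners:
  c0 = (244.234272, 180.589797) px
  c1 = (392.542098, 234.538155) px
  c2 = (500.145178, 151.272948) px
  c3 = (342.259861, 87.899000) px
Planar DLT: solve 8×8 A·h = b for H (H[2,2]=1):
  H  [+1123.07792 -454.08215 +369.13691]
  H  [+435.98678 +682.57339 +166.28110]
  H  [+0.29926 +0.61527 +1.00000]
B = K⁻¹H; ‖b₁‖=1.666448, ‖b₂‖=1.666448; λ = 2/(‖b₁‖+‖b₂‖) = 0.600079, sign → tz>0 ⇒ λ=+0.600079
r₁ = λ·B[:,0] = (+0.83789,+0.51546,+0.17958); r₂ = λ·B[:,1] = (-0.54308,+0.75415,+0.36921)
r₃ = r₁×r₂ = (+0.05488,-0.40688,+0.91183); SVD([r₁ r₂ r₃]) → R = UVᵀ:
  R  [+0.83789 -0.54308 +0.05488]
  R  [+0.51546 +0.75415 -0.40688]
  R  [+0.17958 +0.36921 +0.91183]
t = (+0.02520, -0.12239, +0.60008) m
tr R = 2.503869; θ = arccos((tr R − 1)/2) = 0.719805 rad = 41.242°
axis k = ((R−Rᵀ)₃₂, (R−Rᵀ)₁₃, (R−Rᵀ)₂₁) / (2 sinθ) = (+0.588630, -0.094580, +0.802851)
rvec = θ·k = (+0.423699, -0.068079, +0.577896)

rvec=(0.4237, -0.0681, 0.5779) tvec=(0.0252, -0.1224, 0.6001)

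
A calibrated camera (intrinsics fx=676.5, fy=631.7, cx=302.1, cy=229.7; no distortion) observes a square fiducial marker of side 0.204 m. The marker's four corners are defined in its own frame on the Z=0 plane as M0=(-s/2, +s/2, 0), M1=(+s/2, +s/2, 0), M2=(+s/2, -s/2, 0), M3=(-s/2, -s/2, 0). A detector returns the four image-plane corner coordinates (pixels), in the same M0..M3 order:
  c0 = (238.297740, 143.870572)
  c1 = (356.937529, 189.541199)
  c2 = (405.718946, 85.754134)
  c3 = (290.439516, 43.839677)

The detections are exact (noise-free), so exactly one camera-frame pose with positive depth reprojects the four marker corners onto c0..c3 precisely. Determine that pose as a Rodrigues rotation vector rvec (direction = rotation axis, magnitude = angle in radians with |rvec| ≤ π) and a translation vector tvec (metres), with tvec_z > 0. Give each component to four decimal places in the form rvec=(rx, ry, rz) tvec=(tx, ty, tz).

Intrinsics K: fx=676.5, fy=631.7, cx=302.1, cy=229.7
Marker side s = 0.204 m; corners in marker frame (Z=0):
  M0 = (-0.1020, +0.1020, 0)
  M1 = (+0.1020, +0.1020, 0)
  M2 = (+0.1020, -0.1020, 0)
  M3 = (-0.1020, -0.1020, 0)
Detected image corners:
  c0 = (238.297740, 143.870572) px
  c1 = (356.937529, 189.541199) px
  c2 = (405.718946, 85.754134) px
  c3 = (290.439516, 43.839677) px
Planar DLT: solve 8×8 A·h = b for H (H[2,2]=1):
  H  [+540.45151 -307.03419 +322.71881]
  H  [+202.76311 +478.09436 +114.56573]
  H  [-0.10136 -0.18457 +1.00000]
B = K⁻¹H; ‖b₁‖=0.922456, ‖b₂‖=0.922456; λ = 2/(‖b₁‖+‖b₂‖) = 1.084062, sign → tz>0 ⇒ λ=+1.084062
r₁ = λ·B[:,0] = (+0.91512,+0.38792,-0.10988); r₂ = λ·B[:,1] = (-0.40266,+0.89321,-0.20009)
r₃ = r₁×r₂ = (+0.02053,+0.22735,+0.97360); SVD([r₁ r₂ r₃]) → R = UVᵀ:
  R  [+0.91512 -0.40266 +0.02053]
  R  [+0.38792 +0.89321 +0.22735]
  R  [-0.10988 -0.20009 +0.97360]
t = (+0.03304, -0.19758, +1.08406) m
tr R = 2.781932; θ = arccos((tr R − 1)/2) = 0.471328 rad = 27.005°
axis k = ((R−Rᵀ)₃₂, (R−Rᵀ)₁₃, (R−Rᵀ)₂₁) / (2 sinθ) = (-0.470669, +0.143608, +0.870544)
rvec = θ·k = (-0.221840, +0.067687, +0.410312)

rvec=(-0.2218, 0.0677, 0.4103) tvec=(0.0330, -0.1976, 1.0841)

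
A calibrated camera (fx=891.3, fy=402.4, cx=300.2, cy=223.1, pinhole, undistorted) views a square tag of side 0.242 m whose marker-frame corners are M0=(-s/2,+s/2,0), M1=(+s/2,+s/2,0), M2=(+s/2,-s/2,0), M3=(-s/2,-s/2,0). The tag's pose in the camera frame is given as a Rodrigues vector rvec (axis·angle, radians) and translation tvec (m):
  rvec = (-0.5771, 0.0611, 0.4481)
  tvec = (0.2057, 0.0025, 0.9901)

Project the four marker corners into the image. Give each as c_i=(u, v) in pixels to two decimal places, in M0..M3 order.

Intrinsics K: fx=891.3, fy=402.4, cx=300.2, cy=223.1
Marker side s = 0.242 m; corners in marker frame (Z=0):
  M0 = (-0.1210, +0.1210, 0)
  M1 = (+0.1210, +0.1210, 0)
  M2 = (+0.1210, -0.1210, 0)
  M3 = (-0.1210, -0.1210, 0)
rvec = (-0.5771, 0.0611, 0.4481), |rvec| = θ = 0.73319 rad = 42.009°
Rodrigues: sinθ=0.66925, 1−cosθ=0.25696; R = I + sinθ·[k]× + (1−cosθ)·[k]×²:
    [+0.90224 -0.42587 -0.06784]
    [+0.39216 +0.74483 +0.53985]
    [-0.17938 -0.51368 +0.83902]
t = (0.2057, 0.0025, 0.9901) m
M0: Pc = R·M0+t = (+0.04500, +0.04517, +0.94965); u = 891.3·(+0.04500)/0.94965 + 300.2 = 342.4339, v = 402.4·(+0.04517)/0.94965 + 223.1 = 242.2411
M1: Pc = R·M1+t = (+0.26334, +0.14008, +0.90624); u = 891.3·(+0.26334)/0.90624 + 300.2 = 559.1988, v = 402.4·(+0.14008)/0.90624 + 223.1 = 285.2982
M2: Pc = R·M2+t = (+0.36640, -0.04017, +1.03055); u = 891.3·(+0.36640)/1.03055 + 300.2 = 617.0923, v = 402.4·(-0.04017)/1.03055 + 223.1 = 207.4139
M3: Pc = R·M3+t = (+0.14806, -0.13508, +1.07396); u = 891.3·(+0.14806)/1.07396 + 300.2 = 423.0778, v = 402.4·(-0.13508)/1.07396 + 223.1 = 172.4888

c0=(342.43, 242.24) c1=(559.20, 285.30) c2=(617.09, 207.41) c3=(423.08, 172.49)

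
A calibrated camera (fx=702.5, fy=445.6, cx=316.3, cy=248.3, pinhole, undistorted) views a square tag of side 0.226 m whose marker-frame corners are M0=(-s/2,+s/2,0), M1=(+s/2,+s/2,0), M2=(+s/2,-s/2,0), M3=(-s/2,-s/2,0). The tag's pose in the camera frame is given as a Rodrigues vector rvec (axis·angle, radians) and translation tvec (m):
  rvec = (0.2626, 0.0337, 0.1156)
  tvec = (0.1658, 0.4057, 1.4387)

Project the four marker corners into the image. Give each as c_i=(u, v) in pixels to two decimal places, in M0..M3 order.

c0=(336.00, 400.05) c1=(443.56, 408.61) c2=(461.26, 346.69) c3=(349.15, 337.95)

Intrinsics K: fx=702.5, fy=445.6, cx=316.3, cy=248.3
Marker side s = 0.226 m; corners in marker frame (Z=0):
  M0 = (-0.1130, +0.1130, 0)
  M1 = (+0.1130, +0.1130, 0)
  M2 = (+0.1130, -0.1130, 0)
  M3 = (-0.1130, -0.1130, 0)
rvec = (0.2626, 0.0337, 0.1156), |rvec| = θ = 0.28889 rad = 16.552°
Rodrigues: sinθ=0.28489, 1−cosθ=0.04144; R = I + sinθ·[k]× + (1−cosθ)·[k]×²:
    [+0.99280 -0.10960 +0.04831]
    [+0.11839 +0.95912 -0.25703]
    [-0.01816 +0.26090 +0.96520]
t = (0.1658, 0.4057, 1.4387) m
M0: Pc = R·M0+t = (+0.04123, +0.50070, +1.47023); u = 702.5·(+0.04123)/1.47023 + 316.3 = 335.9995, v = 445.6·(+0.50070)/1.47023 + 248.3 = 400.0535
M1: Pc = R·M1+t = (+0.26560, +0.52746, +1.46613); u = 702.5·(+0.26560)/1.46613 + 316.3 = 443.5636, v = 445.6·(+0.52746)/1.46613 + 248.3 = 408.6105
M2: Pc = R·M2+t = (+0.29037, +0.31070, +1.40717); u = 702.5·(+0.29037)/1.40717 + 316.3 = 461.2624, v = 445.6·(+0.31070)/1.40717 + 248.3 = 346.6869
M3: Pc = R·M3+t = (+0.06600, +0.28394, +1.41127); u = 702.5·(+0.06600)/1.41127 + 316.3 = 349.1528, v = 445.6·(+0.28394)/1.41127 + 248.3 = 337.9525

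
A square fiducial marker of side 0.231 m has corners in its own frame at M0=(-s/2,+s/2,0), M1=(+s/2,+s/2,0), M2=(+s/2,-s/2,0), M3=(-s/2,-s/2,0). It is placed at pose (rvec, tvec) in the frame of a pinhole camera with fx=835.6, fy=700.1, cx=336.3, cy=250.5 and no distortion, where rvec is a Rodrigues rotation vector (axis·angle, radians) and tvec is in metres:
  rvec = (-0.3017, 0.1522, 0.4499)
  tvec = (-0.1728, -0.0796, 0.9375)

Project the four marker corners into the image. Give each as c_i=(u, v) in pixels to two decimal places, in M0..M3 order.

c0=(42.90, 230.02) c1=(221.14, 302.83) c2=(320.22, 152.50) c3=(147.62, 91.35)

Intrinsics K: fx=835.6, fy=700.1, cx=336.3, cy=250.5
Marker side s = 0.231 m; corners in marker frame (Z=0):
  M0 = (-0.1155, +0.1155, 0)
  M1 = (+0.1155, +0.1155, 0)
  M2 = (+0.1155, -0.1155, 0)
  M3 = (-0.1155, -0.1155, 0)
rvec = (-0.3017, 0.1522, 0.4499), |rvec| = θ = 0.56267 rad = 32.239°
Rodrigues: sinθ=0.53345, 1−cosθ=0.15417; R = I + sinθ·[k]× + (1−cosθ)·[k]×²:
    [+0.89016 -0.44889 +0.07820]
    [+0.40417 +0.85711 +0.31937]
    [-0.21039 -0.25269 +0.94440]
t = (-0.1728, -0.0796, 0.9375) m
M0: Pc = R·M0+t = (-0.32746, -0.02729, +0.93261); u = 835.6·(-0.32746)/0.93261 + 336.3 = 42.9036, v = 700.1·(-0.02729)/0.93261 + 250.5 = 230.0173
M1: Pc = R·M1+t = (-0.12183, +0.06608, +0.88401); u = 835.6·(-0.12183)/0.88401 + 336.3 = 221.1384, v = 700.1·(+0.06608)/0.88401 + 250.5 = 302.8314
M2: Pc = R·M2+t = (-0.01814, -0.13191, +0.94239); u = 835.6·(-0.01814)/0.94239 + 336.3 = 320.2158, v = 700.1·(-0.13191)/0.94239 + 250.5 = 152.5004
M3: Pc = R·M3+t = (-0.22377, -0.22528, +0.99099); u = 835.6·(-0.22377)/0.99099 + 336.3 = 147.6203, v = 700.1·(-0.22528)/0.99099 + 250.5 = 91.3477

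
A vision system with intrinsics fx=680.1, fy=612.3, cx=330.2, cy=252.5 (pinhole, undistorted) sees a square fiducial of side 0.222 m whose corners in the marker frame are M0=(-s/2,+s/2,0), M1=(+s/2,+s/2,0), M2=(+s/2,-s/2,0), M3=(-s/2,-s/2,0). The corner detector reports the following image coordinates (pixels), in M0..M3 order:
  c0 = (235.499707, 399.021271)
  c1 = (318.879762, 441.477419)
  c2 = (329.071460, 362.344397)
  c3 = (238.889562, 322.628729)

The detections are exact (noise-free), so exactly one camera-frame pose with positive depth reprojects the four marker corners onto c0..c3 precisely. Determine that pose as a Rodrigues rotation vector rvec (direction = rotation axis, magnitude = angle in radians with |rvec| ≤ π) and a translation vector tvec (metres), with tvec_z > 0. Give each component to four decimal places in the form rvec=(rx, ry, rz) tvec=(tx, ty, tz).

rvec=(0.4303, 0.5550, 0.2284) tvec=(-0.1045, 0.2928, 1.3842)

Intrinsics K: fx=680.1, fy=612.3, cx=330.2, cy=252.5
Marker side s = 0.222 m; corners in marker frame (Z=0):
  M0 = (-0.1110, +0.1110, 0)
  M1 = (+0.1110, +0.1110, 0)
  M2 = (+0.1110, -0.1110, 0)
  M3 = (-0.1110, -0.1110, 0)
Detected image corners:
  c0 = (235.499707, 399.021271) px
  c1 = (318.879762, 441.477419) px
  c2 = (329.071460, 362.344397) px
  c3 = (238.889562, 322.628729) px
Planar DLT: solve 8×8 A·h = b for H (H[2,2]=1):
  H  [+297.31373 +61.75807 +278.86485]
  H  [+58.84327 +474.80643 +382.02364]
  H  [-0.33158 +0.32711 +1.00000]
B = K⁻¹H; ‖b₁‖=0.722452, ‖b₂‖=0.722452; λ = 2/(‖b₁‖+‖b₂‖) = 1.384176, sign → tz>0 ⇒ λ=+1.384176
r₁ = λ·B[:,0] = (+0.82794,+0.32229,-0.45896); r₂ = λ·B[:,1] = (-0.09414,+0.88664,+0.45278)
r₃ = r₁×r₂ = (+0.55286,-0.33167,+0.76442); SVD([r₁ r₂ r₃]) → R = UVᵀ:
  R  [+0.82794 -0.09414 +0.55286]
  R  [+0.32229 +0.88664 -0.33167]
  R  [-0.45896 +0.45278 +0.76442]
t = (-0.10448, +0.29280, +1.38418) m
tr R = 2.479002; θ = arccos((tr R − 1)/2) = 0.738468 rad = 42.311°
axis k = ((R−Rᵀ)₃₂, (R−Rᵀ)₁₃, (R−Rᵀ)₂₁) / (2 sinθ) = (+0.582670, +0.751547, +0.309311)
rvec = θ·k = (+0.430283, +0.554993, +0.228416)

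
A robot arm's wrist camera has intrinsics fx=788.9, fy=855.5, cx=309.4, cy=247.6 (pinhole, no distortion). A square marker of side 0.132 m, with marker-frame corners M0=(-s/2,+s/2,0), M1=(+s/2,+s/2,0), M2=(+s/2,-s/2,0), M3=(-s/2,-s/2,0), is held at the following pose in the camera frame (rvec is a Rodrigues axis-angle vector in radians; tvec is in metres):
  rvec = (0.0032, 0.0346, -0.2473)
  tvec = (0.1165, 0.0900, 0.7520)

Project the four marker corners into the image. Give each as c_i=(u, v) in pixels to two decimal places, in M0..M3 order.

c0=(381.26, 440.59) c1=(516.31, 404.91) c2=(482.27, 258.85) c3=(347.46, 295.41)

Intrinsics K: fx=788.9, fy=855.5, cx=309.4, cy=247.6
Marker side s = 0.132 m; corners in marker frame (Z=0):
  M0 = (-0.0660, +0.0660, 0)
  M1 = (+0.0660, +0.0660, 0)
  M2 = (+0.0660, -0.0660, 0)
  M3 = (-0.0660, -0.0660, 0)
rvec = (0.0032, 0.0346, -0.2473), |rvec| = θ = 0.24973 rad = 14.308°
Rodrigues: sinθ=0.24714, 1−cosθ=0.03102; R = I + sinθ·[k]× + (1−cosθ)·[k]×²:
    [+0.96898 +0.24479 +0.03385]
    [-0.24468 +0.96957 -0.00742]
    [-0.03464 -0.00109 +0.99940]
t = (0.1165, 0.0900, 0.7520) m
M0: Pc = R·M0+t = (+0.06870, +0.17014, +0.75421); u = 788.9·(+0.06870)/0.75421 + 309.4 = 381.2630, v = 855.5·(+0.17014)/0.75421 + 247.6 = 440.5898
M1: Pc = R·M1+t = (+0.19661, +0.13784, +0.74964); u = 788.9·(+0.19661)/0.74964 + 309.4 = 516.3055, v = 855.5·(+0.13784)/0.74964 + 247.6 = 404.9078
M2: Pc = R·M2+t = (+0.16430, +0.00986, +0.74979); u = 788.9·(+0.16430)/0.74979 + 309.4 = 482.2675, v = 855.5·(+0.00986)/0.74979 + 247.6 = 258.8491
M3: Pc = R·M3+t = (+0.03639, +0.04216, +0.75436); u = 788.9·(+0.03639)/0.75436 + 309.4 = 347.4571, v = 855.5·(+0.04216)/0.75436 + 247.6 = 295.4094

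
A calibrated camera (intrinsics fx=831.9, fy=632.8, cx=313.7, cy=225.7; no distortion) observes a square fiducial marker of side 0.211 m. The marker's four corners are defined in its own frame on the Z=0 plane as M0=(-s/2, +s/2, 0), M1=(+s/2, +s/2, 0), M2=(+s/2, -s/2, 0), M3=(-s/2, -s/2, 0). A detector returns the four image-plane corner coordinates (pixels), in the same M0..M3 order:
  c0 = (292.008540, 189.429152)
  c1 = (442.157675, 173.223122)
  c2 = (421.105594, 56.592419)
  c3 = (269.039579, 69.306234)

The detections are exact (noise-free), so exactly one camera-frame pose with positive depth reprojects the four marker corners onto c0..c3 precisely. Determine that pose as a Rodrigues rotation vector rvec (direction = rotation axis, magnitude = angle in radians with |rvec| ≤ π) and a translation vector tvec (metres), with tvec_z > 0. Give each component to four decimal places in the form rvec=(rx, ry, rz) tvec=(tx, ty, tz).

Intrinsics K: fx=831.9, fy=632.8, cx=313.7, cy=225.7
Marker side s = 0.211 m; corners in marker frame (Z=0):
  M0 = (-0.1055, +0.1055, 0)
  M1 = (+0.1055, +0.1055, 0)
  M2 = (+0.1055, -0.1055, 0)
  M3 = (-0.1055, -0.1055, 0)
Detected image corners:
  c0 = (292.008540, 189.429152) px
  c1 = (442.157675, 173.223122) px
  c2 = (421.105594, 56.592419) px
  c3 = (269.039579, 69.306234) px
Planar DLT: solve 8×8 A·h = b for H (H[2,2]=1):
  H  [+767.61469 +118.15455 +357.27568]
  H  [-50.90517 +565.67206 +122.27136]
  H  [+0.14459 +0.03906 +1.00000]
B = K⁻¹H; ‖b₁‖=0.890005, ‖b₂‖=0.890005; λ = 2/(‖b₁‖+‖b₂‖) = 1.123589, sign → tz>0 ⇒ λ=+1.123589
r₁ = λ·B[:,0] = (+0.97550,-0.14833,+0.16245); r₂ = λ·B[:,1] = (+0.14303,+0.98874,+0.04389)
r₃ = r₁×r₂ = (-0.16714,-0.01958,+0.98574); SVD([r₁ r₂ r₃]) → R = UVᵀ:
  R  [+0.97550 +0.14303 -0.16714]
  R  [-0.14833 +0.98874 -0.01958]
  R  [+0.16245 +0.04389 +0.98574]
t = (+0.05885, -0.18365, +1.12359) m
tr R = 2.949987; θ = arccos((tr R − 1)/2) = 0.224104 rad = 12.840°
axis k = ((R−Rᵀ)₃₂, (R−Rᵀ)₁₃, (R−Rᵀ)₂₁) / (2 sinθ) = (+0.142788, -0.741544, -0.655534)
rvec = θ·k = (+0.031999, -0.166183, -0.146908)

rvec=(0.0320, -0.1662, -0.1469) tvec=(0.0589, -0.1836, 1.1236)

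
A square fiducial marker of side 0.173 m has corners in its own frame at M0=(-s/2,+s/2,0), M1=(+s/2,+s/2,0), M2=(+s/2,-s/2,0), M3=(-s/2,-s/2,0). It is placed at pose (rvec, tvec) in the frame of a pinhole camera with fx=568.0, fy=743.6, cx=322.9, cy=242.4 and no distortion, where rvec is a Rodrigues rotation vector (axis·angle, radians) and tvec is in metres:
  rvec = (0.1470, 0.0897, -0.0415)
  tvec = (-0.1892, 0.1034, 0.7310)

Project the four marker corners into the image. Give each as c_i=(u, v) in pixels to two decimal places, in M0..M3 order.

Intrinsics K: fx=568.0, fy=743.6, cx=322.9, cy=242.4
Marker side s = 0.173 m; corners in marker frame (Z=0):
  M0 = (-0.0865, +0.0865, 0)
  M1 = (+0.0865, +0.0865, 0)
  M2 = (+0.0865, -0.0865, 0)
  M3 = (-0.0865, -0.0865, 0)
rvec = (0.1470, 0.0897, -0.0415), |rvec| = θ = 0.17714 rad = 10.149°
Rodrigues: sinθ=0.17621, 1−cosθ=0.01565; R = I + sinθ·[k]× + (1−cosθ)·[k]×²:
    [+0.99513 +0.04786 +0.08619]
    [-0.03471 +0.98836 -0.14809]
    [-0.09227 +0.14438 +0.98521]
t = (-0.1892, 0.1034, 0.7310) m
M0: Pc = R·M0+t = (-0.27114, +0.19190, +0.75147); u = 568.0·(-0.27114)/0.75147 + 322.9 = 117.9593, v = 743.6·(+0.19190)/0.75147 + 242.4 = 432.2860
M1: Pc = R·M1+t = (-0.09898, +0.18589, +0.73551); u = 568.0·(-0.09898)/0.73551 + 322.9 = 246.4608, v = 743.6·(+0.18589)/0.73551 + 242.4 = 430.3368
M2: Pc = R·M2+t = (-0.10726, +0.01490, +0.71053); u = 568.0·(-0.10726)/0.71053 + 322.9 = 237.1550, v = 743.6·(+0.01490)/0.71053 + 242.4 = 257.9979
M3: Pc = R·M3+t = (-0.27942, +0.02091, +0.72649); u = 568.0·(-0.27942)/0.72649 + 322.9 = 104.4400, v = 743.6·(+0.02091)/0.72649 + 242.4 = 263.8010

c0=(117.96, 432.29) c1=(246.46, 430.34) c2=(237.16, 258.00) c3=(104.44, 263.80)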